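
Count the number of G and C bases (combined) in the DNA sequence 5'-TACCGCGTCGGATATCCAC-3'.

Counting bases: G=4, T=4, A=4, C=7
Total G or C: 4 + 7 = 11

11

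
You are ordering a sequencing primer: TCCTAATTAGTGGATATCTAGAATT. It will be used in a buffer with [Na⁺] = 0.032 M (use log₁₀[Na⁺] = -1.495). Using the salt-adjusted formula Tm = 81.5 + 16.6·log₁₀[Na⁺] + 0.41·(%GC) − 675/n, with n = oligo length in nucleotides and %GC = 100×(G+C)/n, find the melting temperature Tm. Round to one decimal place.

Length n = 25. Base counts: T=10, G=4, C=3, A=8
G+C = 7, so %GC = 7/25 × 100 = 28%
Salt term: 16.6 × (-1.495) = -24.817
GC term: 0.41 × 28 = 11.48; length term: −675/25 = −27
Tm = 81.5 + (-24.817) + 11.48 − 27 = 41.163 → 41.2°C

41.2°C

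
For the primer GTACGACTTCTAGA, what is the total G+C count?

Counting bases: T=4, C=3, A=4, G=3
G+C = 3 + 3 = 6

6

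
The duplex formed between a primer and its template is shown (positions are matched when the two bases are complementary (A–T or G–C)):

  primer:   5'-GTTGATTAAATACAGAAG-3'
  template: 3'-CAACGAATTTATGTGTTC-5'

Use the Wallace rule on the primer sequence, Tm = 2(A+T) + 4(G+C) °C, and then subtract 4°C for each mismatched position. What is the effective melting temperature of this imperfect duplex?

Primer base counts: A=8, T=5, G=4, C=1 → A+T=13, G+C=5
Perfect-match Tm = 2(13) + 4(5) = 26 + 20 = 46°C
Mismatches (positions where the bases are not complementary): 2 (at positions 5, 15)
Effective Tm = 46 − 2×4 = 46 − 8 = 38°C

38°C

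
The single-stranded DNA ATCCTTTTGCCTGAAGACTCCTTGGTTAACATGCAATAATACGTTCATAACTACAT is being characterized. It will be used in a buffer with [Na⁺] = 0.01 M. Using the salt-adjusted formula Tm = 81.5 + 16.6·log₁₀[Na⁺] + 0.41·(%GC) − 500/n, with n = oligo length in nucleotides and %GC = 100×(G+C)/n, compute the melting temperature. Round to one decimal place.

Length n = 56. Scanning the sequence gives A=17, G=7, T=19, C=13.
G+C = 20, so %GC = 20/56 × 100 = 35.714%
Salt term: 16.6 × (-2) = -33.2
GC term: 0.41 × 35.714 = 14.643; length term: −500/56 = −8.929
Tm = 81.5 + (-33.2) + 14.643 − 8.929 = 54.014 → 54.0°C

54.0°C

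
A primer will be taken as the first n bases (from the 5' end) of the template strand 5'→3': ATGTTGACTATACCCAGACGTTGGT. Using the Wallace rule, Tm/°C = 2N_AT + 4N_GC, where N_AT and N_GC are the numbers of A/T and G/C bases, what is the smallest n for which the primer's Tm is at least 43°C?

n = 16

First 15 bases: ATGTTGACTATACCC → Tm = 42°C (< 43°C)
First 16 bases: ATGTTGACTATACCCA → Tm = 44°C (≥ 43°C)
Since every base adds ≥2°C, Tm only increases with n, so the threshold is first crossed at n = 16.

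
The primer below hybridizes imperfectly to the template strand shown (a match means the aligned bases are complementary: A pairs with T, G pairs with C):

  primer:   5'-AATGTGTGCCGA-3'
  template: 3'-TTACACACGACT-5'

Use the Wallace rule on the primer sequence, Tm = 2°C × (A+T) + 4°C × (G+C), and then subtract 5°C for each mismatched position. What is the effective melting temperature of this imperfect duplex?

31°C

Primer base counts: A=3, T=3, G=4, C=2 → A+T=6, G+C=6
Perfect-match Tm = 2(6) + 4(6) = 12 + 24 = 36°C
Mismatches (positions where the bases are not complementary): 1 (at position 10)
Effective Tm = 36 − 1×5 = 36 − 5 = 31°C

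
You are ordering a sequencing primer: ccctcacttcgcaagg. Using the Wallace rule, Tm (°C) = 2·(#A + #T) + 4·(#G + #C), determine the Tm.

Base counts: A=3, C=7, T=3, G=3
So N_AT = 6 and N_GC = 10.
Tm = 4·10 + 2·6 = 40 + 12 = 52°C

52°C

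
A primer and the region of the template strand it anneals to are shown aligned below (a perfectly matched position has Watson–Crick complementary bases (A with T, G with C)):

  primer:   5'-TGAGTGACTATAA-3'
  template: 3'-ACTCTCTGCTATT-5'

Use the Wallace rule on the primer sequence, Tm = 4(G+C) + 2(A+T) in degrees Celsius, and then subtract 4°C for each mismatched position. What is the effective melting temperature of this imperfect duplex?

Primer base counts: A=5, T=4, G=3, C=1 → A+T=9, G+C=4
Perfect-match Tm = 2(9) + 4(4) = 18 + 16 = 34°C
Mismatches (positions where the bases are not complementary): 2 (at positions 5, 9)
Effective Tm = 34 − 2×4 = 34 − 8 = 26°C

26°C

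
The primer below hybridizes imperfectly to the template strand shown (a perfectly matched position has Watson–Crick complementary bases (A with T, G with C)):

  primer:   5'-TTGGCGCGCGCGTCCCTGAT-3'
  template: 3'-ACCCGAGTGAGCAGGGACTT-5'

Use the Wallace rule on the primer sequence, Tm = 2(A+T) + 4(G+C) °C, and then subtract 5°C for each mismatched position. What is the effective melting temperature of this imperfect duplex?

43°C

Primer base counts: A=1, T=5, G=7, C=7 → A+T=6, G+C=14
Perfect-match Tm = 2(6) + 4(14) = 12 + 56 = 68°C
Mismatches (positions where the bases are not complementary): 5 (at positions 2, 6, 8, 10, 20)
Effective Tm = 68 − 5×5 = 68 − 25 = 43°C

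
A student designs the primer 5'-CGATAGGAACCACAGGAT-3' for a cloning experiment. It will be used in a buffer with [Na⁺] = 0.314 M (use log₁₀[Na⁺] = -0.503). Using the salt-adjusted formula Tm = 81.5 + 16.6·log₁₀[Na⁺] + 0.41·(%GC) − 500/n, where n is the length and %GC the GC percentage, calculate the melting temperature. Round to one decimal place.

Length n = 18. Counting bases: C=4, T=2, A=7, G=5
G+C = 9, so %GC = 9/18 × 100 = 50%
Salt term: 16.6 × (-0.503) = -8.35
GC term: 0.41 × 50 = 20.5; length term: −500/18 = −27.778
Tm = 81.5 + (-8.35) + 20.5 − 27.778 = 65.872 → 65.9°C

65.9°C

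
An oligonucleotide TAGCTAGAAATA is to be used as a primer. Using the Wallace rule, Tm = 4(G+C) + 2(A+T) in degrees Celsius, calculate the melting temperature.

Scanning the sequence gives C=1, G=2, T=3, A=6.
A+T = 9, G+C = 3
Tm = 2(9) + 4(3) = 18 + 12 = 30°C

30°C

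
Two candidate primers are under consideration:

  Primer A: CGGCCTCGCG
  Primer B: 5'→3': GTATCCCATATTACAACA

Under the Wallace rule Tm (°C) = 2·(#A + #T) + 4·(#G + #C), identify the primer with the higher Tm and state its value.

Primer A: A+T=1, G+C=9 → Tm = 2(1)+4(9) = 38°C
Primer B: A+T=12, G+C=6 → Tm = 2(12)+4(6) = 48°C
38°C vs 48°C → primer B is higher.

Primer B, 48°C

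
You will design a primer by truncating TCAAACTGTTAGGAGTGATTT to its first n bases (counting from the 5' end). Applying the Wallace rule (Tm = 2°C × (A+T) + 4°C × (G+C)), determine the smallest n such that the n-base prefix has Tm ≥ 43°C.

n = 16

First 15 bases: TCAAACTGTTAGGAG → Tm = 42°C (< 43°C)
First 16 bases: TCAAACTGTTAGGAGT → Tm = 44°C (≥ 43°C)
Since every base adds ≥2°C, Tm only increases with n, so the threshold is first crossed at n = 16.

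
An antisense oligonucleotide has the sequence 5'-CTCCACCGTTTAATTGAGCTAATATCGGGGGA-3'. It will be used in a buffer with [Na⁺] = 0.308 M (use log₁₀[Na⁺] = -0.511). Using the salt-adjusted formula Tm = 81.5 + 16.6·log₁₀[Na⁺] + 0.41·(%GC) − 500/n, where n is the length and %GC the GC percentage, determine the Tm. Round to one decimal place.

Length n = 32. Base counts: A=8, C=7, G=8, T=9
G+C = 15, so %GC = 15/32 × 100 = 46.875%
Salt term: 16.6 × (-0.511) = -8.483
GC term: 0.41 × 46.875 = 19.219; length term: −500/32 = −15.625
Tm = 81.5 + (-8.483) + 19.219 − 15.625 = 76.611 → 76.6°C

76.6°C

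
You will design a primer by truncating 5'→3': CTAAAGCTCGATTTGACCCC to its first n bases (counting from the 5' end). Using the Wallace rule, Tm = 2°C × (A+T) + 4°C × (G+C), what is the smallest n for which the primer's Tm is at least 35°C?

First 12 bases: CTAAAGCTCGAT → Tm = 34°C (< 35°C)
First 13 bases: CTAAAGCTCGATT → Tm = 36°C (≥ 35°C)
Each additional base adds 2°C (A/T) or 4°C (G/C), so Tm is non-decreasing in n; n = 13 is the first length to reach 35°C.

n = 13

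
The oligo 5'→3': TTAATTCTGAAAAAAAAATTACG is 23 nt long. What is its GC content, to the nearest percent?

G=2, T=7, C=2, A=12
G+C = 2 + 2 = 4 out of 23 bases
%GC = 4/23 × 100 = 17.39% ≈ 17%

17%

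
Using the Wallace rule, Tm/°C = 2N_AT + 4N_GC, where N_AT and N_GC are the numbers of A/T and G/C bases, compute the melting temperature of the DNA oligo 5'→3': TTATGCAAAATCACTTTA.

C=3, T=7, A=7, G=1
AT pairs contribute 14, GC pairs contribute 4.
Tm = 2(14) + 4(4) = 28 + 16 = 44°C

44°C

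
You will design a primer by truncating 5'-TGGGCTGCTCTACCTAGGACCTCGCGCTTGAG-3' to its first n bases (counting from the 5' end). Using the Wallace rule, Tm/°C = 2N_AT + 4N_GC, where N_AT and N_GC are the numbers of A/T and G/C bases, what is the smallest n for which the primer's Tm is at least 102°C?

First 31 bases: TGGGCTGCTCTACCTAGGACCTCGCGCTTGA → Tm = 100°C (< 102°C)
First 32 bases: TGGGCTGCTCTACCTAGGACCTCGCGCTTGAG → Tm = 104°C (≥ 102°C)
Each additional base adds 2°C (A/T) or 4°C (G/C), so Tm is non-decreasing in n; n = 32 is the first length to reach 102°C.

n = 32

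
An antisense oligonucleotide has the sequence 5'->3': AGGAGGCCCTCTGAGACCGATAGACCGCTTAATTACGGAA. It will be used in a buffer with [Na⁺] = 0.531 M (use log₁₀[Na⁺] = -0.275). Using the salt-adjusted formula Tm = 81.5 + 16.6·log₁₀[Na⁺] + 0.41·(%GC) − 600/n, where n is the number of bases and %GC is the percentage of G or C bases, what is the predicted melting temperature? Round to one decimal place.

83.5°C

Length n = 40. Base counts: G=11, C=10, A=12, T=7
G+C = 21, so %GC = 21/40 × 100 = 52.5%
Salt term: 16.6 × (-0.275) = -4.565
GC term: 0.41 × 52.5 = 21.525; length term: −600/40 = −15
Tm = 81.5 + (-4.565) + 21.525 − 15 = 83.46 → 83.5°C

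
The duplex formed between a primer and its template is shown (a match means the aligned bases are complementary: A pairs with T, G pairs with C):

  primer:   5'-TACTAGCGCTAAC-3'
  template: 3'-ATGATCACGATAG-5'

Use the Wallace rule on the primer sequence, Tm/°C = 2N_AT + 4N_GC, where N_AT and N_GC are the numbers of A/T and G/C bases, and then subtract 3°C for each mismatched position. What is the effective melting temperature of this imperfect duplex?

Primer base counts: A=4, T=3, G=2, C=4 → A+T=7, G+C=6
Perfect-match Tm = 2(7) + 4(6) = 14 + 24 = 38°C
Mismatches (positions where the bases are not complementary): 2 (at positions 7, 12)
Effective Tm = 38 − 2×3 = 38 − 6 = 32°C

32°C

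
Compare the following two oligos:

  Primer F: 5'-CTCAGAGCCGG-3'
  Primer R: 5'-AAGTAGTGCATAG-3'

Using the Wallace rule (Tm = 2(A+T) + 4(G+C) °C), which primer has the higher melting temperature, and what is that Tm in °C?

Primer F: A+T=3, G+C=8 → Tm = 2(3)+4(8) = 38°C
Primer R: A+T=8, G+C=5 → Tm = 2(8)+4(5) = 36°C
38°C vs 36°C → primer F is higher.

Primer F, 38°C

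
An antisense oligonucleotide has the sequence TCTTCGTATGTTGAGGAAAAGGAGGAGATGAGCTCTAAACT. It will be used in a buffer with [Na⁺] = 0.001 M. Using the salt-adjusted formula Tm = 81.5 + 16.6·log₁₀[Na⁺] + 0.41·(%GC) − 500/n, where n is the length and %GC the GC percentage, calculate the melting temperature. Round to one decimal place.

36.5°C

Length n = 41. Counting bases: A=13, T=11, C=5, G=12
G+C = 17, so %GC = 17/41 × 100 = 41.463%
Salt term: 16.6 × (-3) = -49.8
GC term: 0.41 × 41.463 = 17; length term: −500/41 = −12.195
Tm = 81.5 + (-49.8) + 17 − 12.195 = 36.505 → 36.5°C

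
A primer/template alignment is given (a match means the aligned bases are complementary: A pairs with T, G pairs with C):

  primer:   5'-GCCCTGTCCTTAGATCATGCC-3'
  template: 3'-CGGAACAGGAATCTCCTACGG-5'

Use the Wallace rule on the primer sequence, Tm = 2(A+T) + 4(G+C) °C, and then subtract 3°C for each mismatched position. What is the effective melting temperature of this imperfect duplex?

57°C

Primer base counts: A=3, T=6, G=4, C=8 → A+T=9, G+C=12
Perfect-match Tm = 2(9) + 4(12) = 18 + 48 = 66°C
Mismatches (positions where the bases are not complementary): 3 (at positions 4, 15, 16)
Effective Tm = 66 − 3×3 = 66 − 9 = 57°C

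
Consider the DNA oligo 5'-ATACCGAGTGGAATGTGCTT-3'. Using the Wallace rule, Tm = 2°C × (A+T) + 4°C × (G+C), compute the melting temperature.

Base counts: C=3, T=6, A=5, G=6
AT pairs contribute 11, GC pairs contribute 9.
Tm = 2×11 + 4×9 = 58°C

58°C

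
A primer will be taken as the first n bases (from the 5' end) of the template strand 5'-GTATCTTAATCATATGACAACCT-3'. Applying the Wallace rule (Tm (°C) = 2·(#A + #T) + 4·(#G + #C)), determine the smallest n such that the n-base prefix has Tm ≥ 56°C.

n = 22

First 21 bases: GTATCTTAATCATATGACAAC → Tm = 54°C (< 56°C)
First 22 bases: GTATCTTAATCATATGACAACC → Tm = 58°C (≥ 56°C)
Since every base adds ≥2°C, Tm only increases with n, so the threshold is first crossed at n = 22.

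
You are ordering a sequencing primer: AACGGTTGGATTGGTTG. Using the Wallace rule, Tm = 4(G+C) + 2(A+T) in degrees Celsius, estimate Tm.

A=3, C=1, T=6, G=7
So N_AT = 9 and N_GC = 8.
Tm = 2×9 + 4×8 = 50°C

50°C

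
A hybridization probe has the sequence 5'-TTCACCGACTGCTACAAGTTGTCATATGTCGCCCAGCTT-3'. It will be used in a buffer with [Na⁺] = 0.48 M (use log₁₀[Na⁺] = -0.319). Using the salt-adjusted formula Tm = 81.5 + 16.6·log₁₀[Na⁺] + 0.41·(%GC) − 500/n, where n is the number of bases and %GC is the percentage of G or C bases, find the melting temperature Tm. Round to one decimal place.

Length n = 39. Scanning the sequence gives T=12, G=7, A=8, C=12.
G+C = 19, so %GC = 19/39 × 100 = 48.718%
Salt term: 16.6 × (-0.319) = -5.295
GC term: 0.41 × 48.718 = 19.974; length term: −500/39 = −12.821
Tm = 81.5 + (-5.295) + 19.974 − 12.821 = 83.358 → 83.4°C

83.4°C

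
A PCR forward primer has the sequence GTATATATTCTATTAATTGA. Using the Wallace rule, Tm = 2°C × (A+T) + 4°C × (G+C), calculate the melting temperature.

C=1, T=10, G=2, A=7
A+T = 17, G+C = 3
Tm = 2×17 + 4×3 = 46°C

46°C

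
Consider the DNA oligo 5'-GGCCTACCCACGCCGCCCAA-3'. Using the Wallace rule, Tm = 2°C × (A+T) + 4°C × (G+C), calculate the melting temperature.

70°C

Counting bases: A=4, G=4, C=11, T=1
A+T = 5, G+C = 15
Tm = 4·15 + 2·5 = 60 + 10 = 70°C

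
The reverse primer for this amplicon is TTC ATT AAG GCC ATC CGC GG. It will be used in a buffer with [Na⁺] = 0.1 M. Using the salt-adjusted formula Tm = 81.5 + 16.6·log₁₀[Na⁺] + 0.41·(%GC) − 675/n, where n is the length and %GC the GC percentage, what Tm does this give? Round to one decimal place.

53.7°C

Length n = 20. Counting bases: A=4, T=5, C=6, G=5
G+C = 11, so %GC = 11/20 × 100 = 55%
Salt term: 16.6 × (-1) = -16.6
GC term: 0.41 × 55 = 22.55; length term: −675/20 = −33.75
Tm = 81.5 + (-16.6) + 22.55 − 33.75 = 53.7 → 53.7°C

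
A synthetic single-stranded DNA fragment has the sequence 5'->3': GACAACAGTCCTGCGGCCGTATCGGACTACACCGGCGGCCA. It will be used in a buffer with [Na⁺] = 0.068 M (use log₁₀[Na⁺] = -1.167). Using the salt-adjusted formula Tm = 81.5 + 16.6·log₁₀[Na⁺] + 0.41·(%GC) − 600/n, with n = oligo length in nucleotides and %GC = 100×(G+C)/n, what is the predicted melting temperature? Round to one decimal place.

74.5°C

Length n = 41. Counting bases: G=12, T=5, A=9, C=15
G+C = 27, so %GC = 27/41 × 100 = 65.854%
Salt term: 16.6 × (-1.167) = -19.372
GC term: 0.41 × 65.854 = 27; length term: −600/41 = −14.634
Tm = 81.5 + (-19.372) + 27 − 14.634 = 74.494 → 74.5°C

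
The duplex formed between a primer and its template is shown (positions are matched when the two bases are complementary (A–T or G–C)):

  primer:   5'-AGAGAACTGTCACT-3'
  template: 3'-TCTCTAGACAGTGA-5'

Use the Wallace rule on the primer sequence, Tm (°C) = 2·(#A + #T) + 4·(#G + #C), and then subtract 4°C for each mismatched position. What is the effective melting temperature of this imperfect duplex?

36°C

Primer base counts: A=5, T=3, G=3, C=3 → A+T=8, G+C=6
Perfect-match Tm = 2(8) + 4(6) = 16 + 24 = 40°C
Mismatches (positions where the bases are not complementary): 1 (at position 6)
Effective Tm = 40 − 1×4 = 40 − 4 = 36°C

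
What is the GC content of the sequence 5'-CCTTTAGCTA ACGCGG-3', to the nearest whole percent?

Base counts: T=4, C=5, A=3, G=4
G+C = 4 + 5 = 9 out of 16 bases
%GC = 9/16 × 100 = 56.25% ≈ 56%

56%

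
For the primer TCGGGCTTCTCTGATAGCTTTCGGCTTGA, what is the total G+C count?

15

Counting bases: C=7, A=3, T=11, G=8
Total G or C: 8 + 7 = 15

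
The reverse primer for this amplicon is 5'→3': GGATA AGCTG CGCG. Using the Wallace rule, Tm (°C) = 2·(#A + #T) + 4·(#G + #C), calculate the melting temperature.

46°C

Base counts: C=3, A=3, T=2, G=6
A+T = 5, G+C = 9
Tm = 2×5 + 4×9 = 46°C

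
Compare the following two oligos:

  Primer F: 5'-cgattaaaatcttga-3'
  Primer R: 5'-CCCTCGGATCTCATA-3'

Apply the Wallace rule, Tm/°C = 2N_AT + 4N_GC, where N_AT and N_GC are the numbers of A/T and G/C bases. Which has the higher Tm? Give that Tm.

Primer F: A+T=11, G+C=4 → Tm = 2(11)+4(4) = 38°C
Primer R: A+T=7, G+C=8 → Tm = 2(7)+4(8) = 46°C
38°C vs 46°C → primer R is higher.

Primer R, 46°C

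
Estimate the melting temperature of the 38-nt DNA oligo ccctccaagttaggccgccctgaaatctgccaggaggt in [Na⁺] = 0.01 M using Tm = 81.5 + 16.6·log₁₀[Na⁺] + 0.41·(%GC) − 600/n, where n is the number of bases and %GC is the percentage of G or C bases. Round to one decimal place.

Length n = 38. G=10, C=13, A=8, T=7
G+C = 23, so %GC = 23/38 × 100 = 60.526%
Salt term: 16.6 × (-2) = -33.2
GC term: 0.41 × 60.526 = 24.816; length term: −600/38 = −15.789
Tm = 81.5 + (-33.2) + 24.816 − 15.789 = 57.327 → 57.3°C

57.3°C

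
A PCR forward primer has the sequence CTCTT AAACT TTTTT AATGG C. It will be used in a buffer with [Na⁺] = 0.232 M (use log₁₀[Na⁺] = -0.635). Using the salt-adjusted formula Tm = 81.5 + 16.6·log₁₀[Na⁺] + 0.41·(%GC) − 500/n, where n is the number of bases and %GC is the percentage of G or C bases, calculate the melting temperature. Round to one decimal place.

Length n = 21. A=5, T=10, G=2, C=4
G+C = 6, so %GC = 6/21 × 100 = 28.571%
Salt term: 16.6 × (-0.635) = -10.541
GC term: 0.41 × 28.571 = 11.714; length term: −500/21 = −23.81
Tm = 81.5 + (-10.541) + 11.714 − 23.81 = 58.863 → 58.9°C

58.9°C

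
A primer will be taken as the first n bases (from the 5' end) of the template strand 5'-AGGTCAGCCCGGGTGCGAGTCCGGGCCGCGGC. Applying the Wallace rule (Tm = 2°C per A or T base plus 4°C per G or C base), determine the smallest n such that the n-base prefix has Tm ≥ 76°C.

First 21 bases: AGGTCAGCCCGGGTGCGAGTC → Tm = 72°C (< 76°C)
First 22 bases: AGGTCAGCCCGGGTGCGAGTCC → Tm = 76°C (≥ 76°C)
Since every base adds ≥2°C, Tm only increases with n, so the threshold is first crossed at n = 22.

n = 22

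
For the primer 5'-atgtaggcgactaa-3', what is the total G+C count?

C=2, G=4, T=3, A=5
G+C = 4 + 2 = 6

6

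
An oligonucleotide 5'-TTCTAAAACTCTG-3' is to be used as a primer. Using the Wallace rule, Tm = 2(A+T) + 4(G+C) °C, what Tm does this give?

Base counts: T=5, A=4, C=3, G=1
AT pairs contribute 9, GC pairs contribute 4.
Tm = 2×9 + 4×4 = 34°C

34°C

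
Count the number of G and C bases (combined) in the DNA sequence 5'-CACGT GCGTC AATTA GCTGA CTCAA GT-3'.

C=7, G=6, T=7, A=7
Total G or C: 6 + 7 = 13

13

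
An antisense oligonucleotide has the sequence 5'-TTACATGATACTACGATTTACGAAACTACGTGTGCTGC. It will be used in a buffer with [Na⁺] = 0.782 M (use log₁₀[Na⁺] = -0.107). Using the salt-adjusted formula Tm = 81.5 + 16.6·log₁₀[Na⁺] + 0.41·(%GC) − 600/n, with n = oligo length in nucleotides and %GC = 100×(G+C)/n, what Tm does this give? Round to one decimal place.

Length n = 38. C=8, G=7, A=11, T=12
G+C = 15, so %GC = 15/38 × 100 = 39.474%
Salt term: 16.6 × (-0.107) = -1.776
GC term: 0.41 × 39.474 = 16.184; length term: −600/38 = −15.789
Tm = 81.5 + (-1.776) + 16.184 − 15.789 = 80.119 → 80.1°C

80.1°C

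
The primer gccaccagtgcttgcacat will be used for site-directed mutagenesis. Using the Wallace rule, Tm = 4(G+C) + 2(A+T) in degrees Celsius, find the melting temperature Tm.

60°C

Base counts: G=4, T=4, C=7, A=4
AT pairs contribute 8, GC pairs contribute 11.
Tm = 2(8) + 4(11) = 16 + 44 = 60°C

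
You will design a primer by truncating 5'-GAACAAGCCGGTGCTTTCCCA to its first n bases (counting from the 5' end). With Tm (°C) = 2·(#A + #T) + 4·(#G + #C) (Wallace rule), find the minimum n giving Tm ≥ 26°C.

n = 9

First 8 bases: GAACAAGC → Tm = 24°C (< 26°C)
First 9 bases: GAACAAGCC → Tm = 28°C (≥ 26°C)
Each additional base adds 2°C (A/T) or 4°C (G/C), so Tm is non-decreasing in n; n = 9 is the first length to reach 26°C.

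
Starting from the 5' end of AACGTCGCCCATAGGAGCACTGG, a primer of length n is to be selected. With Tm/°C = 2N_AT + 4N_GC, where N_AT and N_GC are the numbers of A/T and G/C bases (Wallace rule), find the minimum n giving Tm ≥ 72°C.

First 22 bases: AACGTCGCCCATAGGAGCACTG → Tm = 70°C (< 72°C)
First 23 bases: AACGTCGCCCATAGGAGCACTGG → Tm = 74°C (≥ 72°C)
Since every base adds ≥2°C, Tm only increases with n, so the threshold is first crossed at n = 23.

n = 23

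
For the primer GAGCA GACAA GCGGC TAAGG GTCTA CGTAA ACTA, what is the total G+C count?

Counting bases: G=10, A=12, T=5, C=7
Total G or C: 10 + 7 = 17

17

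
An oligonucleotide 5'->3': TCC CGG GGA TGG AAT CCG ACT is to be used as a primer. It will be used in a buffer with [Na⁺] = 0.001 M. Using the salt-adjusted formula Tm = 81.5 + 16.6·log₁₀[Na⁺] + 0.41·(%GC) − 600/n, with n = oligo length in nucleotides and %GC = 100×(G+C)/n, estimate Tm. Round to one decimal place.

Length n = 21. Base counts: A=4, G=7, C=6, T=4
G+C = 13, so %GC = 13/21 × 100 = 61.905%
Salt term: 16.6 × (-3) = -49.8
GC term: 0.41 × 61.905 = 25.381; length term: −600/21 = −28.571
Tm = 81.5 + (-49.8) + 25.381 − 28.571 = 28.51 → 28.5°C

28.5°C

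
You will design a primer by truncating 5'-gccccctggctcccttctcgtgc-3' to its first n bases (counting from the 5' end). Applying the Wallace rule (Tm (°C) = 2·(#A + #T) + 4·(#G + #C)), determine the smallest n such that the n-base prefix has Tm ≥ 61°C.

n = 18

First 17 bases: GCCCCCTGGCTCCCTTC → Tm = 60°C (< 61°C)
First 18 bases: GCCCCCTGGCTCCCTTCT → Tm = 62°C (≥ 61°C)
Since every base adds ≥2°C, Tm only increases with n, so the threshold is first crossed at n = 18.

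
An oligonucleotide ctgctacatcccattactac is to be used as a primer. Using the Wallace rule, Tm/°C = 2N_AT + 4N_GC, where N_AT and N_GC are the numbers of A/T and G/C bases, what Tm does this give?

58°C

Base counts: G=1, A=5, C=8, T=6
So N_AT = 11 and N_GC = 9.
Tm = 4·9 + 2·11 = 36 + 22 = 58°C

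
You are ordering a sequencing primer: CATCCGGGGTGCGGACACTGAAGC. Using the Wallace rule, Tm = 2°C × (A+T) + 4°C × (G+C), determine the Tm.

T=3, C=7, G=9, A=5
A+T = 8, G+C = 16
Tm = 4·16 + 2·8 = 64 + 16 = 80°C

80°C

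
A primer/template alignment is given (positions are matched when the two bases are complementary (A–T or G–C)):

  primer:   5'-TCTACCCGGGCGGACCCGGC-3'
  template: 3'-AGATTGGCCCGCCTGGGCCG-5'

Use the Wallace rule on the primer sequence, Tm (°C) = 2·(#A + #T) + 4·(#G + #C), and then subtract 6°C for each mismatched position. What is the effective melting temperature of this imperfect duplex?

66°C

Primer base counts: A=2, T=2, G=7, C=9 → A+T=4, G+C=16
Perfect-match Tm = 2(4) + 4(16) = 8 + 64 = 72°C
Mismatches (positions where the bases are not complementary): 1 (at position 5)
Effective Tm = 72 − 1×6 = 72 − 6 = 66°C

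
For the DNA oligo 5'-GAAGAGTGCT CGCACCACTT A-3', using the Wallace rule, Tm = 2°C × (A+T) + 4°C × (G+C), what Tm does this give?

64°C

Counting bases: G=5, A=6, T=4, C=6
So N_AT = 10 and N_GC = 11.
Tm = 4·11 + 2·10 = 44 + 20 = 64°C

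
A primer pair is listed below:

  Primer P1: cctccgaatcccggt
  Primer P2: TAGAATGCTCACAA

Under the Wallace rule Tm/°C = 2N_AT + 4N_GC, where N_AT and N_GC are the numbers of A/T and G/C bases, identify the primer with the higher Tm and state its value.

Primer P1: A+T=5, G+C=10 → Tm = 2(5)+4(10) = 50°C
Primer P2: A+T=9, G+C=5 → Tm = 2(9)+4(5) = 38°C
50°C vs 38°C → primer P1 is higher.

Primer P1, 50°C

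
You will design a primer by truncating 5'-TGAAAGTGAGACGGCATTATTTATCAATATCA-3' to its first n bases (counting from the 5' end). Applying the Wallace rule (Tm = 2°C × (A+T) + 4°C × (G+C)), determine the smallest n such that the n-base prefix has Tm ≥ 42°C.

n = 14

First 13 bases: TGAAAGTGAGACG → Tm = 38°C (< 42°C)
First 14 bases: TGAAAGTGAGACGG → Tm = 42°C (≥ 42°C)
Each additional base adds 2°C (A/T) or 4°C (G/C), so Tm is non-decreasing in n; n = 14 is the first length to reach 42°C.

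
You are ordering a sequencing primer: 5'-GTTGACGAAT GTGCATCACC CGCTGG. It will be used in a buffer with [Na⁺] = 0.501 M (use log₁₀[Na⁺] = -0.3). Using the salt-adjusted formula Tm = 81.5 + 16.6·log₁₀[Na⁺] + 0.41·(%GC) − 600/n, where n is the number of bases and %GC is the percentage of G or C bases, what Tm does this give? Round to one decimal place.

Length n = 26. Counting bases: T=6, A=5, G=8, C=7
G+C = 15, so %GC = 15/26 × 100 = 57.692%
Salt term: 16.6 × (-0.3) = -4.98
GC term: 0.41 × 57.692 = 23.654; length term: −600/26 = −23.077
Tm = 81.5 + (-4.98) + 23.654 − 23.077 = 77.097 → 77.1°C

77.1°C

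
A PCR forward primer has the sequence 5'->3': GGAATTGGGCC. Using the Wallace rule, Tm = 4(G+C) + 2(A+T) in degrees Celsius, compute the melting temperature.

Counting bases: G=5, C=2, T=2, A=2
So N_AT = 4 and N_GC = 7.
Tm = 2×4 + 4×7 = 36°C

36°C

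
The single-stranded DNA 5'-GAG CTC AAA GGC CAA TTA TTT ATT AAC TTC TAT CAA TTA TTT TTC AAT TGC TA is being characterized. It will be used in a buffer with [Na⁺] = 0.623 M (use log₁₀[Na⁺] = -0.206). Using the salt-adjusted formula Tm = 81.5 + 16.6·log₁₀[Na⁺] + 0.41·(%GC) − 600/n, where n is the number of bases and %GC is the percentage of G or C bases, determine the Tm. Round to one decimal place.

Length n = 53. T=22, C=9, G=5, A=17
G+C = 14, so %GC = 14/53 × 100 = 26.415%
Salt term: 16.6 × (-0.206) = -3.42
GC term: 0.41 × 26.415 = 10.83; length term: −600/53 = −11.321
Tm = 81.5 + (-3.42) + 10.83 − 11.321 = 77.589 → 77.6°C

77.6°C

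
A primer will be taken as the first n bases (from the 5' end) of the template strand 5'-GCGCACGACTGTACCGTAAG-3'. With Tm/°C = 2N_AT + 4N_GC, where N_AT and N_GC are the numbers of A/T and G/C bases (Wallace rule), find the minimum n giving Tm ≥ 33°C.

n = 10

First 9 bases: GCGCACGAC → Tm = 32°C (< 33°C)
First 10 bases: GCGCACGACT → Tm = 34°C (≥ 33°C)
Each additional base adds 2°C (A/T) or 4°C (G/C), so Tm is non-decreasing in n; n = 10 is the first length to reach 33°C.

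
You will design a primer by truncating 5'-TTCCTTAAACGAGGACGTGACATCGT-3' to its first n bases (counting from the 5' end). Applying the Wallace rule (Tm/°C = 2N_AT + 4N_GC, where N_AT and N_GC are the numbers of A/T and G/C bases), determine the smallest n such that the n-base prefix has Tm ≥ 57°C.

First 19 bases: TTCCTTAAACGAGGACGTG → Tm = 56°C (< 57°C)
First 20 bases: TTCCTTAAACGAGGACGTGA → Tm = 58°C (≥ 57°C)
Each additional base adds 2°C (A/T) or 4°C (G/C), so Tm is non-decreasing in n; n = 20 is the first length to reach 57°C.

n = 20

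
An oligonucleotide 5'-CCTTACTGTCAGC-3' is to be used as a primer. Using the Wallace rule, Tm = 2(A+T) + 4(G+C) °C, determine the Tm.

G=2, C=5, T=4, A=2
AT pairs contribute 6, GC pairs contribute 7.
Tm = 2×6 + 4×7 = 40°C

40°C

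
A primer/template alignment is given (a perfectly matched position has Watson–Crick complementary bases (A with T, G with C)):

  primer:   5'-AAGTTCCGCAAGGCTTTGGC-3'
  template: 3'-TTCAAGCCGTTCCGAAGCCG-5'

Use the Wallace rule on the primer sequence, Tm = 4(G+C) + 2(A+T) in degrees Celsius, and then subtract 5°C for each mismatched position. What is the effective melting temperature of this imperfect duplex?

Primer base counts: A=4, T=5, G=6, C=5 → A+T=9, G+C=11
Perfect-match Tm = 2(9) + 4(11) = 18 + 44 = 62°C
Mismatches (positions where the bases are not complementary): 2 (at positions 7, 17)
Effective Tm = 62 − 2×5 = 62 − 10 = 52°C

52°C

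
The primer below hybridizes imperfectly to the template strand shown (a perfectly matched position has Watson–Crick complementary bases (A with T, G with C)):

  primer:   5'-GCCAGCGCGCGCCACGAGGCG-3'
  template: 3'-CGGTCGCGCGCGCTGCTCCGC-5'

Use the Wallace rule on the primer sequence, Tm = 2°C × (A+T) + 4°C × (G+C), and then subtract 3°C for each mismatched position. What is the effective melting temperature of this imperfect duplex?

Primer base counts: A=3, T=0, G=9, C=9 → A+T=3, G+C=18
Perfect-match Tm = 2(3) + 4(18) = 6 + 72 = 78°C
Mismatches (positions where the bases are not complementary): 1 (at position 13)
Effective Tm = 78 − 1×3 = 78 − 3 = 75°C

75°C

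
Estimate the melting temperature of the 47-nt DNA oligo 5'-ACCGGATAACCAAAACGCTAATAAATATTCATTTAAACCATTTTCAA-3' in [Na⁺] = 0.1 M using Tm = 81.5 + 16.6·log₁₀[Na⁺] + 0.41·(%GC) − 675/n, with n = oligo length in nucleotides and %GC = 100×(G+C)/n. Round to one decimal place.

Length n = 47. Base counts: G=3, T=13, A=21, C=10
G+C = 13, so %GC = 13/47 × 100 = 27.66%
Salt term: 16.6 × (-1) = -16.6
GC term: 0.41 × 27.66 = 11.341; length term: −675/47 = −14.362
Tm = 81.5 + (-16.6) + 11.341 − 14.362 = 61.879 → 61.9°C

61.9°C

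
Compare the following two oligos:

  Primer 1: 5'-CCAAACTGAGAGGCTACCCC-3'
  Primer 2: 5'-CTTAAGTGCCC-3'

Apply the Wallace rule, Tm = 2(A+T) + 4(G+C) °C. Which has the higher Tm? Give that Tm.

Primer 1, 64°C

Primer 1: A+T=8, G+C=12 → Tm = 2(8)+4(12) = 64°C
Primer 2: A+T=5, G+C=6 → Tm = 2(5)+4(6) = 34°C
64°C vs 34°C → primer 1 is higher.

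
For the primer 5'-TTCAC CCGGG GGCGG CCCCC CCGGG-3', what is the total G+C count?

Base counts: C=12, G=10, T=2, A=1
G+C = 10 + 12 = 22

22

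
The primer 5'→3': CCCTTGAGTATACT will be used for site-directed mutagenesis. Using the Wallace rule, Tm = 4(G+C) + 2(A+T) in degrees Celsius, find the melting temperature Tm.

40°C

Base counts: A=3, T=5, G=2, C=4
A+T = 8, G+C = 6
Tm = 4·6 + 2·8 = 24 + 16 = 40°C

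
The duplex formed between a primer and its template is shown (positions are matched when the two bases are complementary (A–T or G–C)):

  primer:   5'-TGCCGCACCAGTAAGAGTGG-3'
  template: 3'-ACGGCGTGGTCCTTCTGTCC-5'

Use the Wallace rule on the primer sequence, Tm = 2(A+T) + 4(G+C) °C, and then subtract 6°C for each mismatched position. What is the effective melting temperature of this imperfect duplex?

46°C

Primer base counts: A=5, T=3, G=7, C=5 → A+T=8, G+C=12
Perfect-match Tm = 2(8) + 4(12) = 16 + 48 = 64°C
Mismatches (positions where the bases are not complementary): 3 (at positions 12, 17, 18)
Effective Tm = 64 − 3×6 = 64 − 18 = 46°C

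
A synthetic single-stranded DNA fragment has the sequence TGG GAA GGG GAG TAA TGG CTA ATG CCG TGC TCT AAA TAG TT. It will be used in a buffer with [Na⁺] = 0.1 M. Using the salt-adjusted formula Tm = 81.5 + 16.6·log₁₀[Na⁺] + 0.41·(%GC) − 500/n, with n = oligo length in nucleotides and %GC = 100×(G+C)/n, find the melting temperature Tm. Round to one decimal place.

Length n = 41. Scanning the sequence gives C=5, T=11, A=11, G=14.
G+C = 19, so %GC = 19/41 × 100 = 46.341%
Salt term: 16.6 × (-1) = -16.6
GC term: 0.41 × 46.341 = 19; length term: −500/41 = −12.195
Tm = 81.5 + (-16.6) + 19 − 12.195 = 71.705 → 71.7°C

71.7°C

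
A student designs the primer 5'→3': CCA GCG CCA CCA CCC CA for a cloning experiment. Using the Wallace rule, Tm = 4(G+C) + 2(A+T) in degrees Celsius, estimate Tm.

60°C

C=11, T=0, A=4, G=2
So N_AT = 4 and N_GC = 13.
Tm = 4·13 + 2·4 = 52 + 8 = 60°C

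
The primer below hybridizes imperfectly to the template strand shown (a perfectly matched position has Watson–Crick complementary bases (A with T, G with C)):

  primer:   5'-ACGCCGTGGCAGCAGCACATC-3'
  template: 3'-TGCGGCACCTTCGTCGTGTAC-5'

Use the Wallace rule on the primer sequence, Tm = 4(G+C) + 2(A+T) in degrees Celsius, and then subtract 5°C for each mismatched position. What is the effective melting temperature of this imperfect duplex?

Primer base counts: A=5, T=2, G=6, C=8 → A+T=7, G+C=14
Perfect-match Tm = 2(7) + 4(14) = 14 + 56 = 70°C
Mismatches (positions where the bases are not complementary): 2 (at positions 10, 21)
Effective Tm = 70 − 2×5 = 70 − 10 = 60°C

60°C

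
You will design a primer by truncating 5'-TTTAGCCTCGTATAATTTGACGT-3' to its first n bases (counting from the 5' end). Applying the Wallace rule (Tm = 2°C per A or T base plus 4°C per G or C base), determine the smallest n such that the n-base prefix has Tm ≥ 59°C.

n = 22

First 21 bases: TTTAGCCTCGTATAATTTGAC → Tm = 56°C (< 59°C)
First 22 bases: TTTAGCCTCGTATAATTTGACG → Tm = 60°C (≥ 59°C)
Each additional base adds 2°C (A/T) or 4°C (G/C), so Tm is non-decreasing in n; n = 22 is the first length to reach 59°C.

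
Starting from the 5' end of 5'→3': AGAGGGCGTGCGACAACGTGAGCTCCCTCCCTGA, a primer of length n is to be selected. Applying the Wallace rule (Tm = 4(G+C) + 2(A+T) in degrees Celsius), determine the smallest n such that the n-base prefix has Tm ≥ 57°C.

n = 18

First 17 bases: AGAGGGCGTGCGACAAC → Tm = 56°C (< 57°C)
First 18 bases: AGAGGGCGTGCGACAACG → Tm = 60°C (≥ 57°C)
Since every base adds ≥2°C, Tm only increases with n, so the threshold is first crossed at n = 18.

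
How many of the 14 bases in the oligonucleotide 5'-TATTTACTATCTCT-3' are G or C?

3

C=3, A=3, T=8, G=0
G+C = 0 + 3 = 3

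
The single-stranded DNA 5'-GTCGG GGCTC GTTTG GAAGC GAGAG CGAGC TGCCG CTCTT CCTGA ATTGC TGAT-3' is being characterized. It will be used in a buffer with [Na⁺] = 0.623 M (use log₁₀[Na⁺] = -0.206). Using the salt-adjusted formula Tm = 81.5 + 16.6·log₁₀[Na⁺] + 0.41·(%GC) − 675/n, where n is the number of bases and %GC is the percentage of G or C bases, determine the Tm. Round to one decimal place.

89.9°C

Length n = 54. Counting bases: T=14, A=8, C=13, G=19
G+C = 32, so %GC = 32/54 × 100 = 59.259%
Salt term: 16.6 × (-0.206) = -3.42
GC term: 0.41 × 59.259 = 24.296; length term: −675/54 = −12.5
Tm = 81.5 + (-3.42) + 24.296 − 12.5 = 89.876 → 89.9°C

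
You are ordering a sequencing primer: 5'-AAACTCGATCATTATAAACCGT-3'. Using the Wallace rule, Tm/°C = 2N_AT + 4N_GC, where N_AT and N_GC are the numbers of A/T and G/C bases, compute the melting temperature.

Scanning the sequence gives T=6, A=9, C=5, G=2.
AT pairs contribute 15, GC pairs contribute 7.
Tm = 2×15 + 4×7 = 58°C

58°C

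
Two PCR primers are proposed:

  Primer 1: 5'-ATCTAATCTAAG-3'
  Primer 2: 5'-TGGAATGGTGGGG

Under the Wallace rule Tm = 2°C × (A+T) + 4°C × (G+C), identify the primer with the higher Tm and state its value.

Primer 2, 42°C

Primer 1: A+T=9, G+C=3 → Tm = 2(9)+4(3) = 30°C
Primer 2: A+T=5, G+C=8 → Tm = 2(5)+4(8) = 42°C
30°C vs 42°C → primer 2 is higher.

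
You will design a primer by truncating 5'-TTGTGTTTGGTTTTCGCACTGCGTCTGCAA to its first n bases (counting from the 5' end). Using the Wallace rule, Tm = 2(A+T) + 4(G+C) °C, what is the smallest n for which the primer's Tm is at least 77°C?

First 26 bases: TTGTGTTTGGTTTTCGCACTGCGTCT → Tm = 76°C (< 77°C)
First 27 bases: TTGTGTTTGGTTTTCGCACTGCGTCTG → Tm = 80°C (≥ 77°C)
Since every base adds ≥2°C, Tm only increases with n, so the threshold is first crossed at n = 27.

n = 27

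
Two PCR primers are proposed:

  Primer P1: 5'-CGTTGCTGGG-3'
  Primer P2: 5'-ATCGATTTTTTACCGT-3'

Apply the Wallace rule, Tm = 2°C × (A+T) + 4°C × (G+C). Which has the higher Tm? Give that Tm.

Primer P1: A+T=3, G+C=7 → Tm = 2(3)+4(7) = 34°C
Primer P2: A+T=11, G+C=5 → Tm = 2(11)+4(5) = 42°C
34°C vs 42°C → primer P2 is higher.

Primer P2, 42°C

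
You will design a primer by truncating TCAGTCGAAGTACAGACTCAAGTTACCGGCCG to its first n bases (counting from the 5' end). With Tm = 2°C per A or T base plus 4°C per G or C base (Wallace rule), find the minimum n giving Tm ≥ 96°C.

n = 32

First 31 bases: TCAGTCGAAGTACAGACTCAAGTTACCGGCC → Tm = 94°C (< 96°C)
First 32 bases: TCAGTCGAAGTACAGACTCAAGTTACCGGCCG → Tm = 98°C (≥ 96°C)
Since every base adds ≥2°C, Tm only increases with n, so the threshold is first crossed at n = 32.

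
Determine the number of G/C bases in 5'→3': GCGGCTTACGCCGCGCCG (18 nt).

Scanning the sequence gives G=7, C=8, T=2, A=1.
Total G or C: 7 + 8 = 15

15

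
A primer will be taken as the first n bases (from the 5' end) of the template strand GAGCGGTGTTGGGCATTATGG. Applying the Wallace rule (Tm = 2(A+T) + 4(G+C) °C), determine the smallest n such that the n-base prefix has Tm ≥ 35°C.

First 10 bases: GAGCGGTGTT → Tm = 32°C (< 35°C)
First 11 bases: GAGCGGTGTTG → Tm = 36°C (≥ 35°C)
Each additional base adds 2°C (A/T) or 4°C (G/C), so Tm is non-decreasing in n; n = 11 is the first length to reach 35°C.

n = 11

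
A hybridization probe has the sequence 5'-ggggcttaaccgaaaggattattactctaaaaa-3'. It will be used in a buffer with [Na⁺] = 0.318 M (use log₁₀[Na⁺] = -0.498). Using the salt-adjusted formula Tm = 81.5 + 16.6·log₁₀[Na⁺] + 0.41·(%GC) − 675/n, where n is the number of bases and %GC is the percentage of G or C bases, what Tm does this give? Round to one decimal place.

Length n = 33. Base counts: C=5, A=13, T=8, G=7
G+C = 12, so %GC = 12/33 × 100 = 36.364%
Salt term: 16.6 × (-0.498) = -8.267
GC term: 0.41 × 36.364 = 14.909; length term: −675/33 = −20.455
Tm = 81.5 + (-8.267) + 14.909 − 20.455 = 67.687 → 67.7°C

67.7°C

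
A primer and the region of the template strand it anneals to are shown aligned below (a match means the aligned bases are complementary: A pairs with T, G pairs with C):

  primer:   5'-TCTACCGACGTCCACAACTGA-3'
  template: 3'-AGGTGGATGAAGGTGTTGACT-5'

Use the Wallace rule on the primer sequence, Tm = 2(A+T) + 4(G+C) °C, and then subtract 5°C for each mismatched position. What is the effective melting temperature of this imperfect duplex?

49°C

Primer base counts: A=6, T=4, G=3, C=8 → A+T=10, G+C=11
Perfect-match Tm = 2(10) + 4(11) = 20 + 44 = 64°C
Mismatches (positions where the bases are not complementary): 3 (at positions 3, 7, 10)
Effective Tm = 64 − 3×5 = 64 − 15 = 49°C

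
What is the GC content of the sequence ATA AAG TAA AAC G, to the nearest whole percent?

A=8, T=2, C=1, G=2
G+C = 2 + 1 = 3 out of 13 bases
%GC = 3/13 × 100 = 23.08% ≈ 23%

23%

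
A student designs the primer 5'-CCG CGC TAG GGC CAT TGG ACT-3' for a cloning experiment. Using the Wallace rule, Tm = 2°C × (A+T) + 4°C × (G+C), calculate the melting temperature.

70°C

Counting bases: C=7, A=3, G=7, T=4
A+T = 7, G+C = 14
Tm = 4·14 + 2·7 = 56 + 14 = 70°C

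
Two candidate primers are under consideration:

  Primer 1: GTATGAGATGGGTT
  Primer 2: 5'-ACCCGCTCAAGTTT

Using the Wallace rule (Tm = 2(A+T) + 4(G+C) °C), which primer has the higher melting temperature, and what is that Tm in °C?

Primer 2, 42°C

Primer 1: A+T=8, G+C=6 → Tm = 2(8)+4(6) = 40°C
Primer 2: A+T=7, G+C=7 → Tm = 2(7)+4(7) = 42°C
40°C vs 42°C → primer 2 is higher.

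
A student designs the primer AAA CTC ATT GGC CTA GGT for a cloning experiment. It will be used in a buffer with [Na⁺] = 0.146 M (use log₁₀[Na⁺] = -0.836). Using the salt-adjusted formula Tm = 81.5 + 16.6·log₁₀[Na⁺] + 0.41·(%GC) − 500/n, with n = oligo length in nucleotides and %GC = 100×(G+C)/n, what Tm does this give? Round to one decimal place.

58.1°C

Length n = 18. A=5, C=4, T=5, G=4
G+C = 8, so %GC = 8/18 × 100 = 44.444%
Salt term: 16.6 × (-0.836) = -13.878
GC term: 0.41 × 44.444 = 18.222; length term: −500/18 = −27.778
Tm = 81.5 + (-13.878) + 18.222 − 27.778 = 58.066 → 58.1°C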